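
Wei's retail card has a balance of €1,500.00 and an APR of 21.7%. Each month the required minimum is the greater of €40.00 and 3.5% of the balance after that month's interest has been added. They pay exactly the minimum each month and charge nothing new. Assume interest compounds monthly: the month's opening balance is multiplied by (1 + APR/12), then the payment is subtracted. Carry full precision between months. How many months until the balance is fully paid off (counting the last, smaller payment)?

56 months

Monthly rate r = 21.7%/12 = 1.80833% = 0.0180833.
While 3.5% of the post-interest balance exceeds €40.00, each month B ← (B·(1+r))·(1 − 0.035), i.e. B shrinks by the factor (1+r)·0.965 = 0.98245.
This holds for months 1–17. Entering month 18 the balance is €1,110.13; 3.5% of the post-interest balance is now below €40.00, so the flat €40.00 minimum applies from here.
From month 18 a fixed €40.00 at rate r clears €1,110.13 in 39 more payments. Total: 17 + 39 = 56 months.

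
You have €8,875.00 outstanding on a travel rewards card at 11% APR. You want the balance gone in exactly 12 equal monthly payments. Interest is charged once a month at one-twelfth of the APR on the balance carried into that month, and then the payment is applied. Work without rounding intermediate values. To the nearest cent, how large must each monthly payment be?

€784.39

Monthly rate r = 11%/12 = 0.916667% = 0.00916667.
Level-payment amortization: P = B₀·r / (1 − (1+r)^(−n)) = 8875.00·0.00916667 / (1 − 1.00917^(−12)).
Denominator 1 − (1+r)^(−12) = 0.103716844.
P = 81.3542 / 0.103716844 ≈ 784.39.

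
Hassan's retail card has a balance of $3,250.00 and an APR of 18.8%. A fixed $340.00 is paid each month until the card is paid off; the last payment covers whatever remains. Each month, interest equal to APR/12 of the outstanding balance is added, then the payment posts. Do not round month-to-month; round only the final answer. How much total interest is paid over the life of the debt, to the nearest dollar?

$299

Monthly rate r = 18.8%/12 = 1.56667% = 0.0156667.
Payoff takes n = ⌈−ln(1 − rB₀/P)/ln(1+r)⌉ = ⌈10.436⌉ = 11 payments; the last is $148.91.
Total paid = 10·$340.00 + $148.91 = $3,548.91.
Total interest = total paid − principal = $3,548.91 − $3,250.00 = $298.91.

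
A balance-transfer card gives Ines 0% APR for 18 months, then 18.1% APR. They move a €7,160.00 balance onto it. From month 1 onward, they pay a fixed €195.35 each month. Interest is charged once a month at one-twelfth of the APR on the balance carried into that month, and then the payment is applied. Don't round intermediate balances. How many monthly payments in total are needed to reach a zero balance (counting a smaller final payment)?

41 months

Promo months 1–18 at r₀ = 0%/12 = 0; months 19+ at r₁ = 18.1%/12 = 0.0150833.
After month 18 (no interest yet): B = €7,160.00 − 18·€195.35 = €3,643.70.
Then at r₁ with €195.35/mo: n₂ = −ln(1 − r₁·B/P)/ln(1+r₁) ≈ 22.07 → 23 more payments.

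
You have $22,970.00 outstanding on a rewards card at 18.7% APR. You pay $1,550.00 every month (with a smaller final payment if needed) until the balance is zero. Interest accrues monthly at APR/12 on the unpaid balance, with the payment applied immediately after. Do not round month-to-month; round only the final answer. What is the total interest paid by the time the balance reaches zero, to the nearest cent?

Monthly rate r = 18.7%/12 = 1.55833% = 0.0155833.
Payoff takes n = ⌈−ln(1 − rB₀/P)/ln(1+r)⌉ = ⌈16.981⌉ = 17 payments; the last is $1,520.75.
Total paid = 16·$1,550.00 + $1,520.75 = $26,320.75.
Total interest = total paid − principal = $26,320.75 − $22,970.00 = $3,350.75.

$3,350.75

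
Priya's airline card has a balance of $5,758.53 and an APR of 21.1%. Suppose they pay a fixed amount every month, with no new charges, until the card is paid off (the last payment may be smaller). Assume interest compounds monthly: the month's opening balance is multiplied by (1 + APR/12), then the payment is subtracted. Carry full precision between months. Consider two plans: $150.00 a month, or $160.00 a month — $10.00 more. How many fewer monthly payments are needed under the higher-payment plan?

Monthly rate r = 21.1%/12 = 1.75833% = 0.0175833.
At $150.00/mo: n = ⌈−ln(1 − rB₀/P)/ln(1+r)⌉ = 65 payments (last $73.14); total interest = total paid − $5,758.53 = $3,914.61.
At $160.00/mo: 58 payments (last $77.57); total interest $3,439.04.
Payments saved = 65 − 58 = 7.

7 fewer payments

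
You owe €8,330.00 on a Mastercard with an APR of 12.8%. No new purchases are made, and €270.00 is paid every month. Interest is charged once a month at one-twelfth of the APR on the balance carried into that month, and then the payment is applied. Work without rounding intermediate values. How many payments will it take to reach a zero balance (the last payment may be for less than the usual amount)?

Monthly rate r = 12.8%/12 = 1.06667% = 0.0106667.
Recurrence: B ← B·(1+r) − €270.00.
Month 1: interest €88.85; balance after payment €8,148.85.
Month 2: interest €86.92; balance after payment €7,965.77.
Closed form: n = −ln(1 − rB₀/P)/ln(1+r) = −ln(0.67091)/ln(1.01067) ≈ 37.616, so the balance reaches zero during payment 38.

38 payments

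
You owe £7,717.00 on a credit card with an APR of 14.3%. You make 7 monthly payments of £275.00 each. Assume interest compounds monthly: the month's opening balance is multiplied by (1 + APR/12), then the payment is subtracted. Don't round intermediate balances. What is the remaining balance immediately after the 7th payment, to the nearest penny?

£6,389.00

Monthly rate r = 14.3%/12 = 1.19167% = 0.0119167.
Each month: B ← B·(1+r) − £275.00.
Month 1: interest £91.96; balance after payment £7,533.96.
Month 2: interest £89.78; balance after payment £7,348.74.
Month 3: interest £87.57; balance after payment £7,161.31.
Month 4: interest £85.34; balance after payment £6,971.65.
Month 5: interest £83.08; balance after payment £6,779.73.
Month 6: interest £80.79; balance after payment £6,585.52.
Month 7: interest £78.48; balance after payment £6,389.00.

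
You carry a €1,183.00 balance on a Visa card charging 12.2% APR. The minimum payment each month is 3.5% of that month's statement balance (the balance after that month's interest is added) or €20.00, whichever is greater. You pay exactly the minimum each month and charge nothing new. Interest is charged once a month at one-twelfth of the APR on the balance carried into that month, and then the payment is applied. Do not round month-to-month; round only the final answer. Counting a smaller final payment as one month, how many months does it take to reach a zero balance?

Monthly rate r = 12.2%/12 = 1.01667% = 0.0101667.
While 3.5% of the post-interest balance exceeds €20.00, each month B ← (B·(1+r))·(1 − 0.035), i.e. B shrinks by the factor (1+r)·0.965 = 0.97481.
This holds for months 1–29. Entering month 30 the balance is €564.51; 3.5% of the post-interest balance is now below €20.00, so the flat €20.00 minimum applies from here.
From month 30 a fixed €20.00 at rate r clears €564.51 in 34 more payments. Total: 29 + 34 = 63 months.

63 months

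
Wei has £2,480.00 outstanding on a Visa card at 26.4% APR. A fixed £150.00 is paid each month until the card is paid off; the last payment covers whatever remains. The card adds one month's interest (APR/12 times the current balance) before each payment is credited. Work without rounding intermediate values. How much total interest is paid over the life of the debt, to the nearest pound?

£637

Monthly rate r = 26.4%/12 = 2.2% = 0.022.
Payoff takes n = ⌈−ln(1 − rB₀/P)/ln(1+r)⌉ = ⌈20.777⌉ = 21 payments; the last is £116.83.
Total paid = 20·£150.00 + £116.83 = £3,116.83.
Total interest = total paid − principal = £3,116.83 − £2,480.00 = £636.83.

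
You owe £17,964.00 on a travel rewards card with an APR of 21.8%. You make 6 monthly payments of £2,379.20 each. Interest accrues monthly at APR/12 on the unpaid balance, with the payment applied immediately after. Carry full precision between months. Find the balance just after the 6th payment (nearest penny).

£5,073.74

Monthly rate r = 21.8%/12 = 1.81667% = 0.0181667.
Each month: B ← B·(1+r) − £2,379.20.
Month 1: interest £326.35; balance after payment £15,911.15.
Month 2: interest £289.05; balance after payment £13,821.00.
Month 3: interest £251.08; balance after payment £11,692.88.
Month 4: interest £212.42; balance after payment £9,526.10.
Month 5: interest £173.06; balance after payment £7,319.96.
Month 6: interest £132.98; balance after payment £5,073.74.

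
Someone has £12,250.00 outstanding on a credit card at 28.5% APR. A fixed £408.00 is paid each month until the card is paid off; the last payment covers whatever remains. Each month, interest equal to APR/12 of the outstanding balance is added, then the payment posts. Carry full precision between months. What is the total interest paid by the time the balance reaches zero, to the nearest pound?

Monthly rate r = 28.5%/12 = 2.375% = 0.02375.
Payoff takes n = ⌈−ln(1 − rB₀/P)/ln(1+r)⌉ = ⌈53.193⌉ = 54 payments; the last is £79.39.
Total paid = 53·£408.00 + £79.39 = £21,703.39.
Total interest = total paid − principal = £21,703.39 − £12,250.00 = £9,453.39.

£9,453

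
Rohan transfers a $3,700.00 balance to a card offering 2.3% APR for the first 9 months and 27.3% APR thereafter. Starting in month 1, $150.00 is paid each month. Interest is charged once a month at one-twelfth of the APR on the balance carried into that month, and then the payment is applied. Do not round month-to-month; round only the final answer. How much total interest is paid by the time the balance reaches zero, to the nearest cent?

$674.17

Promo months 1–9 at r₀ = 2.3%/12 = 0.00191667; months 10+ at r₁ = 27.3%/12 = 0.02275.
After month 9: iterate B ← B·(1+r₀) − $150.00 for 9 months → $2,403.92.
Then at r₁ with $150.00/mo: n₂ = −ln(1 − r₁·B/P)/ln(1+r₁) ≈ 20.16 → 21 more payments.
Total paid = 29·$150.00 + $24.17 = $4,374.17; interest = $4,374.17 − $3,700.00 = $674.17.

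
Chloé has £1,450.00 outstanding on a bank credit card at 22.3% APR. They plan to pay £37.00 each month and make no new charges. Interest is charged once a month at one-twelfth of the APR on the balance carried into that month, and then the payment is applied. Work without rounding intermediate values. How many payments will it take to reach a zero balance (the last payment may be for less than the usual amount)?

71 months

Monthly rate r = 22.3%/12 = 1.85833% = 0.0185833.
Recurrence: B ← B·(1+r) − £37.00.
Month 1: interest £26.95; balance after payment £1,439.95.
Month 2: interest £26.76; balance after payment £1,429.70.
Closed form: n = −ln(1 − rB₀/P)/ln(1+r) = −ln(0.27173)/ln(1.01858) ≈ 70.762, so the balance reaches zero during payment 71.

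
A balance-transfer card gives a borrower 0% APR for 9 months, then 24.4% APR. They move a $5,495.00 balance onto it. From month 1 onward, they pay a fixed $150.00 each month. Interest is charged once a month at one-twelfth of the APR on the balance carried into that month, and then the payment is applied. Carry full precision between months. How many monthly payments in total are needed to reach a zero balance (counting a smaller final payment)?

50 payments

Promo months 1–9 at r₀ = 0%/12 = 0; months 10+ at r₁ = 24.4%/12 = 0.0203333.
After month 9 (no interest yet): B = $5,495.00 − 9·$150.00 = $4,145.00.
Then at r₁ with $150.00/mo: n₂ = −ln(1 − r₁·B/P)/ln(1+r₁) ≈ 41.00 → 41 more payments.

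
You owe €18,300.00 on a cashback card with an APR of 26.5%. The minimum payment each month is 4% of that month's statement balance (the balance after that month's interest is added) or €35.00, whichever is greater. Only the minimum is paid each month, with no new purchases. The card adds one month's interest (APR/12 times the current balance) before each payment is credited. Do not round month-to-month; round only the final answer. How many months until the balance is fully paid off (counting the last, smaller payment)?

197 months

Monthly rate r = 26.5%/12 = 2.20833% = 0.0220833.
While 4% of the post-interest balance exceeds €35.00, each month B ← (B·(1+r))·(1 − 0.04), i.e. B shrinks by the factor (1+r)·0.96 = 0.9812.
This holds for months 1–162. Entering month 163 the balance is €845.61; 4% of the post-interest balance is now below €35.00, so the flat €35.00 minimum applies from here.
From month 163 a fixed €35.00 at rate r clears €845.61 in 35 more payments. Total: 162 + 35 = 197 months.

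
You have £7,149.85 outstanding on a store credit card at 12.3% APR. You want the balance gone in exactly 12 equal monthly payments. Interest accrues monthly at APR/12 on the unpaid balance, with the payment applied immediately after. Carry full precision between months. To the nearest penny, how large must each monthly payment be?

£636.26

Monthly rate r = 12.3%/12 = 1.025% = 0.01025.
Level-payment amortization: P = B₀·r / (1 − (1+r)^(−n)) = 7149.85·0.01025 / (1 − 1.01025^(−12)).
Denominator 1 − (1+r)^(−12) = 0.115182526.
P = 73.286 / 0.115182526 ≈ 636.26.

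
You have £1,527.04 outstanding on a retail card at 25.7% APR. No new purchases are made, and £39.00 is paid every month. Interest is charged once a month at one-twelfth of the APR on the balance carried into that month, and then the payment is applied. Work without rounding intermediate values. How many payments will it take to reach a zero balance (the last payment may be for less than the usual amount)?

87 payments

Monthly rate r = 25.7%/12 = 2.14167% = 0.0214167.
Recurrence: B ← B·(1+r) − £39.00.
Month 1: interest £32.70; balance after payment £1,520.74.
Month 2: interest £32.57; balance after payment £1,514.31.
Closed form: n = −ln(1 − rB₀/P)/ln(1+r) = −ln(0.16143)/ln(1.02142) ≈ 86.060, so the balance reaches zero during payment 87.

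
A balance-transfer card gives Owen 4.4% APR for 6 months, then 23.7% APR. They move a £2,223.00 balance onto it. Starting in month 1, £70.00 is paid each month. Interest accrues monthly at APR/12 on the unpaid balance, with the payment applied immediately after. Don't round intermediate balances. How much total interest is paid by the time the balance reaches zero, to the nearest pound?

£836

Promo months 1–6 at r₀ = 4.4%/12 = 0.00366667; months 7+ at r₁ = 23.7%/12 = 0.01975.
After month 6: iterate B ← B·(1+r₀) − £70.00 for 6 months → £1,848.49.
Then at r₁ with £70.00/mo: n₂ = −ln(1 − r₁·B/P)/ln(1+r₁) ≈ 37.69 → 38 more payments.
Total paid = 43·£70.00 + £48.64 = £3,058.64; interest = £3,058.64 − £2,223.00 = £835.64.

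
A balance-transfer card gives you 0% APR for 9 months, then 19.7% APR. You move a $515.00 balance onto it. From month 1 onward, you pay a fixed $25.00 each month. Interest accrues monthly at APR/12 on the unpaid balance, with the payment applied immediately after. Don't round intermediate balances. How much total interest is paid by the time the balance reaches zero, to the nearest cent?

$34.35

Promo months 1–9 at r₀ = 0%/12 = 0; months 10+ at r₁ = 19.7%/12 = 0.0164167.
After month 9 (no interest yet): B = $515.00 − 9·$25.00 = $290.00.
Then at r₁ with $25.00/mo: n₂ = −ln(1 − r₁·B/P)/ln(1+r₁) ≈ 12.97 → 13 more payments.
Total paid = 21·$25.00 + $24.35 = $549.35; interest = $549.35 − $515.00 = $34.35.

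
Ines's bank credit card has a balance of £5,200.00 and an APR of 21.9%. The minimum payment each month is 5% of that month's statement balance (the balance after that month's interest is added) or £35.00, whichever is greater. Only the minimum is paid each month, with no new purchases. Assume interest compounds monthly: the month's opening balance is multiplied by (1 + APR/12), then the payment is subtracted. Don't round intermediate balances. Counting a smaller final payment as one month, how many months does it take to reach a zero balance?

86 months

Monthly rate r = 21.9%/12 = 1.825% = 0.01825.
While 5% of the post-interest balance exceeds £35.00, each month B ← (B·(1+r))·(1 − 0.05), i.e. B shrinks by the factor (1+r)·0.95 = 0.96734.
This holds for months 1–61. Entering month 62 the balance is £685.90; 5% of the post-interest balance is now below £35.00, so the flat £35.00 minimum applies from here.
From month 62 a fixed £35.00 at rate r clears £685.90 in 25 more payments. Total: 61 + 25 = 86 months.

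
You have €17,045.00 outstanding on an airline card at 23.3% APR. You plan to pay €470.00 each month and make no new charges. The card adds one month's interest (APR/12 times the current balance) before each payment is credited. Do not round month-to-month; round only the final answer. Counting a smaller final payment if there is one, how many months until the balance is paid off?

64 payments

Monthly rate r = 23.3%/12 = 1.94167% = 0.0194167.
Recurrence: B ← B·(1+r) − €470.00.
Month 1: interest €330.96; balance after payment €16,905.96.
Month 2: interest €328.26; balance after payment €16,764.21.
Closed form: n = −ln(1 − rB₀/P)/ln(1+r) = −ln(0.29584)/ln(1.01942) ≈ 63.334, so the balance reaches zero during payment 64.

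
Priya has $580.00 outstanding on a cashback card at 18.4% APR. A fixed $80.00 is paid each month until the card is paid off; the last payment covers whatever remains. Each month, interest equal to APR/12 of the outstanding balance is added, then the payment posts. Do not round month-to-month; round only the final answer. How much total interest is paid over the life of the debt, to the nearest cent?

$39.66

Monthly rate r = 18.4%/12 = 1.53333% = 0.0153333.
Payoff takes n = ⌈−ln(1 − rB₀/P)/ln(1+r)⌉ = ⌈7.744⌉ = 8 payments; the last is $59.66.
Total paid = 7·$80.00 + $59.66 = $619.66.
Total interest = total paid − principal = $619.66 − $580.00 = $39.66.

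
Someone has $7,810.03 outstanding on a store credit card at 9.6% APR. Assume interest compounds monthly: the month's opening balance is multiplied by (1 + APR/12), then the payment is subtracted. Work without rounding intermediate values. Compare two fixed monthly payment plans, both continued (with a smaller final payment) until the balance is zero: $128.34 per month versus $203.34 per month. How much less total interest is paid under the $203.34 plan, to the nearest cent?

Monthly rate r = 9.6%/12 = 0.8% = 0.008.
At $128.34/mo: n = ⌈−ln(1 − rB₀/P)/ln(1+r)⌉ = 84 payments (last $93.48); total interest = total paid − $7,810.03 = $2,935.67.
At $203.34/mo: 47 payments (last $14.83); total interest $1,558.44.
Interest saved = $2,935.67 − $1,558.44 = $1,377.23.

$1,377.23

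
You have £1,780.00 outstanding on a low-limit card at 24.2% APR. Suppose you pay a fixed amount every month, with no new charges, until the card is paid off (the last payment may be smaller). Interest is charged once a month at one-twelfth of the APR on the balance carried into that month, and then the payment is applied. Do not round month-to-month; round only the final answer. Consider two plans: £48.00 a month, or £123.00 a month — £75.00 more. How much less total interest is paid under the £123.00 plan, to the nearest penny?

£1,186.00

Monthly rate r = 24.2%/12 = 2.01667% = 0.0201667.
At £48.00/mo: n = ⌈−ln(1 − rB₀/P)/ln(1+r)⌉ = 70 payments (last £0.16); total interest = total paid − £1,780.00 = £1,532.16.
At £123.00/mo: 18 payments (last £35.16); total interest £346.16.
Interest saved = £1,532.16 − £346.16 = £1,186.00.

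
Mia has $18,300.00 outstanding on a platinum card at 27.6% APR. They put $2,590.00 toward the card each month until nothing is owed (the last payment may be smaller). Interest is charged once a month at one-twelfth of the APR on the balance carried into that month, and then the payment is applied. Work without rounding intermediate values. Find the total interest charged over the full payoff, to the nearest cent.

Monthly rate r = 27.6%/12 = 2.3% = 0.023.
Payoff takes n = ⌈−ln(1 − rB₀/P)/ln(1+r)⌉ = ⌈7.799⌉ = 8 payments; the last is $2,074.16.
Total paid = 7·$2,590.00 + $2,074.16 = $20,204.16.
Total interest = total paid − principal = $20,204.16 − $18,300.00 = $1,904.16.

$1,904.16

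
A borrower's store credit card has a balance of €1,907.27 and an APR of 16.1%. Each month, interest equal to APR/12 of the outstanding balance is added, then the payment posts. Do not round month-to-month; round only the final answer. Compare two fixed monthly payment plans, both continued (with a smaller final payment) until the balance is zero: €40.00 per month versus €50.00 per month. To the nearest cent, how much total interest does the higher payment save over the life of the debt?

Monthly rate r = 16.1%/12 = 1.34167% = 0.0134167.
At €40.00/mo: n = ⌈−ln(1 − rB₀/P)/ln(1+r)⌉ = 77 payments (last €24.12); total interest = total paid − €1,907.27 = €1,156.85.
At €50.00/mo: 54 payments (last €39.98); total interest €782.71.
Interest saved = €1,156.85 − €782.71 = €374.14.

€374.14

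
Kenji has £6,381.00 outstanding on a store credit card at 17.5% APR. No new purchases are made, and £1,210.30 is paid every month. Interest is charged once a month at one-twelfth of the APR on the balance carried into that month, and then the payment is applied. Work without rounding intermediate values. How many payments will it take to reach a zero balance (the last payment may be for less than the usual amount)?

6 payments

Monthly rate r = 17.5%/12 = 1.45833% = 0.0145833.
Recurrence: B ← B·(1+r) − £1,210.30.
Month 1: interest £93.06; balance after payment £5,263.76.
Month 2: interest £76.76; balance after payment £4,130.22.
Month 3: interest £60.23; balance after payment £2,980.15.
Month 4: interest £43.46; balance after payment £1,813.31.
Month 5: interest £26.44; balance after payment £629.46.
Month 6: interest £9.18; balance after payment £0.00.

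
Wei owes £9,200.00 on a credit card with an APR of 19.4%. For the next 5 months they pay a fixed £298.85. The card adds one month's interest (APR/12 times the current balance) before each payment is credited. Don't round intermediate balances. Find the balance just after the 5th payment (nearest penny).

£8,424.75

Monthly rate r = 19.4%/12 = 1.61667% = 0.0161667.
Each month: B ← B·(1+r) − £298.85.
Month 1: interest £148.73; balance after payment £9,049.88.
Month 2: interest £146.31; balance after payment £8,897.34.
Month 3: interest £143.84; balance after payment £8,742.33.
Month 4: interest £141.33; balance after payment £8,584.81.
Month 5: interest £138.79; balance after payment £8,424.75.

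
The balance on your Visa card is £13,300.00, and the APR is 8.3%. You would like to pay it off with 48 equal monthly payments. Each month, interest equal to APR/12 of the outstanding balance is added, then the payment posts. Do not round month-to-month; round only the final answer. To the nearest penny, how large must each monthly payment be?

£326.57

Monthly rate r = 8.3%/12 = 0.691667% = 0.00691667.
Level-payment amortization: P = B₀·r / (1 − (1+r)^(−n)) = 13300.00·0.00691667 / (1 − 1.00692^(−48)).
Denominator 1 − (1+r)^(−48) = 0.281692192.
P = 91.9917 / 0.281692192 ≈ 326.57.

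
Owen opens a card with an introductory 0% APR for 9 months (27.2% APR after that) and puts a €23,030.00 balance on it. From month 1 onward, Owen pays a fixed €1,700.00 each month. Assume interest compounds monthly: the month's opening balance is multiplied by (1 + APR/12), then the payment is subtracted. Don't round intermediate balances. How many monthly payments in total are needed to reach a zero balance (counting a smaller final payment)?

14 months

Promo months 1–9 at r₀ = 0%/12 = 0; months 10+ at r₁ = 27.2%/12 = 0.0226667.
After month 9 (no interest yet): B = €23,030.00 − 9·€1,700.00 = €7,730.00.
Then at r₁ with €1,700.00/mo: n₂ = −ln(1 − r₁·B/P)/ln(1+r₁) ≈ 4.85 → 5 more payments.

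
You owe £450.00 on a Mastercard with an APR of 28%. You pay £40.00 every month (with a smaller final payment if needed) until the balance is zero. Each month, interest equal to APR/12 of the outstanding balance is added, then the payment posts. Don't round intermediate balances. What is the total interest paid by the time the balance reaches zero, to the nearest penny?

Monthly rate r = 28%/12 = 2.33333% = 0.0233333.
Payoff takes n = ⌈−ln(1 − rB₀/P)/ln(1+r)⌉ = ⌈13.201⌉ = 14 payments; the last is £8.12.
Total paid = 13·£40.00 + £8.12 = £528.12.
Total interest = total paid − principal = £528.12 − £450.00 = £78.12.

£78.12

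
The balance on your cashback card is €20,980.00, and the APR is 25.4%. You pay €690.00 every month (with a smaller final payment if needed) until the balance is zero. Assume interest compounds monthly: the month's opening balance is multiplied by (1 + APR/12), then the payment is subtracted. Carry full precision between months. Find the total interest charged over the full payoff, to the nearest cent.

Monthly rate r = 25.4%/12 = 2.11667% = 0.0211667.
Payoff takes n = ⌈−ln(1 − rB₀/P)/ln(1+r)⌉ = ⌈49.254⌉ = 50 payments; the last is €176.93.
Total paid = 49·€690.00 + €176.93 = €33,986.93.
Total interest = total paid − principal = €33,986.93 − €20,980.00 = €13,006.93.

€13,006.93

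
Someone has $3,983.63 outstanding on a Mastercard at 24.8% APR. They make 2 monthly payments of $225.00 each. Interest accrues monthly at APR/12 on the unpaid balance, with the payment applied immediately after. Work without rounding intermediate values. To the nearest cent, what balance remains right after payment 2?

Monthly rate r = 24.8%/12 = 2.06667% = 0.0206667.
Each month: B ← B·(1+r) − $225.00.
Month 1: interest $82.33; balance after payment $3,840.96.
Month 2: interest $79.38; balance after payment $3,695.34.

$3,695.34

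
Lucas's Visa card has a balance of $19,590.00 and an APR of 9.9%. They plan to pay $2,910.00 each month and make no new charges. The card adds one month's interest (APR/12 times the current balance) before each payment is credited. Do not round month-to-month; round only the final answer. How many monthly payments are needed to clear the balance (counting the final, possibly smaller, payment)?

7 months

Monthly rate r = 9.9%/12 = 0.825% = 0.00825.
Recurrence: B ← B·(1+r) − $2,910.00.
Month 1: interest $161.62; balance after payment $16,841.62.
Month 2: interest $138.94; balance after payment $14,070.56.
Closed form: n = −ln(1 − rB₀/P)/ln(1+r) = −ln(0.94446)/ln(1.00825) ≈ 6.955, so the balance reaches zero during payment 7.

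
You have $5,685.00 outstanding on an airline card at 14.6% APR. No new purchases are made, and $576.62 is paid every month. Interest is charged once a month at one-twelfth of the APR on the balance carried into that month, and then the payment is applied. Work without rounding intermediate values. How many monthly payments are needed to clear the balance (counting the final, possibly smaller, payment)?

Monthly rate r = 14.6%/12 = 1.21667% = 0.0121667.
Recurrence: B ← B·(1+r) − $576.62.
Month 1: interest $69.17; balance after payment $5,177.55.
Month 2: interest $62.99; balance after payment $4,663.92.
Closed form: n = −ln(1 − rB₀/P)/ln(1+r) = −ln(0.88005)/ln(1.01217) ≈ 10.566, so the balance reaches zero during payment 11.

11 months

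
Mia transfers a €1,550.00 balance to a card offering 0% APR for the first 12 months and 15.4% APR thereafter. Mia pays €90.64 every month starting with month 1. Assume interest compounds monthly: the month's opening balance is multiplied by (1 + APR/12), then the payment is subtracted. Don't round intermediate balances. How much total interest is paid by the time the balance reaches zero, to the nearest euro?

€19

Promo months 1–12 at r₀ = 0%/12 = 0; months 13+ at r₁ = 15.4%/12 = 0.0128333.
After month 12 (no interest yet): B = €1,550.00 − 12·€90.64 = €462.32.
Then at r₁ with €90.64/mo: n₂ = −ln(1 − r₁·B/P)/ln(1+r₁) ≈ 5.31 → 6 more payments.
Total paid = 17·€90.64 + €28.13 = €1,569.01; interest = €1,569.01 − €1,550.00 = €19.01.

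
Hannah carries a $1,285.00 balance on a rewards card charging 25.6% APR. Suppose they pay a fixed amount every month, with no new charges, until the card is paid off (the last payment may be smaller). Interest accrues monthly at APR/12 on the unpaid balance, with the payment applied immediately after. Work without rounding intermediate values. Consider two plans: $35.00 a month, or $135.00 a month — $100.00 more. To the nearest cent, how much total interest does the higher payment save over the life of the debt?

$1,083.32

Monthly rate r = 25.6%/12 = 2.13333% = 0.0213333.
At $35.00/mo: n = ⌈−ln(1 − rB₀/P)/ln(1+r)⌉ = 73 payments (last $15.20); total interest = total paid − $1,285.00 = $1,250.20.
At $135.00/mo: 11 payments (last $101.88); total interest $166.88.
Interest saved = $1,250.20 − $166.88 = $1,083.32.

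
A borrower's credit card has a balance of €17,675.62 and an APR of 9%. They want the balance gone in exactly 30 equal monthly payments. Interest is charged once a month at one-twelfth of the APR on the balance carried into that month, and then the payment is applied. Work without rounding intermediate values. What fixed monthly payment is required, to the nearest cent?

€660.15

Monthly rate r = 9%/12 = 0.75% = 0.0075.
Level-payment amortization: P = B₀·r / (1 − (1+r)^(−n)) = 17675.62·0.0075 / (1 − 1.0075^(−30)).
Denominator 1 − (1+r)^(−30) = 0.200813102.
P = 132.567 / 0.200813102 ≈ 660.15.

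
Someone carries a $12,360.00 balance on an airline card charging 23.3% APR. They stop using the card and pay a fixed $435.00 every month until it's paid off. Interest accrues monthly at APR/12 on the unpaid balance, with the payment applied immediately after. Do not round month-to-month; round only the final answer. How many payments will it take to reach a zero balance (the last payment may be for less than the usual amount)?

42 payments

Monthly rate r = 23.3%/12 = 1.94167% = 0.0194167.
Recurrence: B ← B·(1+r) − $435.00.
Month 1: interest $239.99; balance after payment $12,164.99.
Month 2: interest $236.20; balance after payment $11,966.19.
Closed form: n = −ln(1 − rB₀/P)/ln(1+r) = −ln(0.4483)/ln(1.01942) ≈ 41.720, so the balance reaches zero during payment 42.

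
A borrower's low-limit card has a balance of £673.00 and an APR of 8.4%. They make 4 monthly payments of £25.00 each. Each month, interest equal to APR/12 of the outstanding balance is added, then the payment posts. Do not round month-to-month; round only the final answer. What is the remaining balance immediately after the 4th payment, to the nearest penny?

£590.99

Monthly rate r = 8.4%/12 = 0.7% = 0.007.
Each month: B ← B·(1+r) − £25.00.
Month 1: interest £4.71; balance after payment £652.71.
Month 2: interest £4.57; balance after payment £632.28.
Month 3: interest £4.43; balance after payment £611.71.
Month 4: interest £4.28; balance after payment £590.99.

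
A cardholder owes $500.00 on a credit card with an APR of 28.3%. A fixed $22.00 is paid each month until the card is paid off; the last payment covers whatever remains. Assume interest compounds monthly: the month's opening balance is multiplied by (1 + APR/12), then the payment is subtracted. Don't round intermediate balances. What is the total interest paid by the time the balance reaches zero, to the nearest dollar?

Monthly rate r = 28.3%/12 = 2.35833% = 0.0235833.
Payoff takes n = ⌈−ln(1 − rB₀/P)/ln(1+r)⌉ = ⌈32.941⌉ = 33 payments; the last is $20.71.
Total paid = 32·$22.00 + $20.71 = $724.71.
Total interest = total paid − principal = $724.71 − $500.00 = $224.71.

$225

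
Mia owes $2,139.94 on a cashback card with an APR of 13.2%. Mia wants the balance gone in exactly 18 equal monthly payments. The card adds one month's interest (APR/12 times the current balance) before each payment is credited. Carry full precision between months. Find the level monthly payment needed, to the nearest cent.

Monthly rate r = 13.2%/12 = 1.1% = 0.011.
Level-payment amortization: P = B₀·r / (1 − (1+r)^(−n)) = 2139.94·0.011 / (1 − 1.011^(−18)).
Denominator 1 − (1+r)^(−18) = 0.178742782.
P = 23.5393 / 0.178742782 ≈ 131.69.

$131.69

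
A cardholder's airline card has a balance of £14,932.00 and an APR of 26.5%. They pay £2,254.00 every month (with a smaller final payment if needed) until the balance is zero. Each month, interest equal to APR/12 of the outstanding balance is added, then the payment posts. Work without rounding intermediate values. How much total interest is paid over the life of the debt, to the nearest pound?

£1,394

Monthly rate r = 26.5%/12 = 2.20833% = 0.0220833.
Payoff takes n = ⌈−ln(1 − rB₀/P)/ln(1+r)⌉ = ⌈7.241⌉ = 8 payments; the last is £548.13.
Total paid = 7·£2,254.00 + £548.13 = £16,326.13.
Total interest = total paid − principal = £16,326.13 − £14,932.00 = £1,394.13.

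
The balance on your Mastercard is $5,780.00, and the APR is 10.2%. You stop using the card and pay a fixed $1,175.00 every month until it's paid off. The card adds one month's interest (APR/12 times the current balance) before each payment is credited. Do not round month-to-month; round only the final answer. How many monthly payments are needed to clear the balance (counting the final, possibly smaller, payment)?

Monthly rate r = 10.2%/12 = 0.85% = 0.0085.
Recurrence: B ← B·(1+r) − $1,175.00.
Month 1: interest $49.13; balance after payment $4,654.13.
Month 2: interest $39.56; balance after payment $3,518.69.
Month 3: interest $29.91; balance after payment $2,373.60.
Month 4: interest $20.18; balance after payment $1,218.77.
Month 5: interest $10.36; balance after payment $54.13.
Month 6: interest $0.46; balance after payment $0.00.

6 months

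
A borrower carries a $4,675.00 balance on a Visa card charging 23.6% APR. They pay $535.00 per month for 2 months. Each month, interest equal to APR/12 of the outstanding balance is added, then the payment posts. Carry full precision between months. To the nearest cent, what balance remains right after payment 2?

Monthly rate r = 23.6%/12 = 1.96667% = 0.0196667.
Each month: B ← B·(1+r) − $535.00.
Month 1: interest $91.94; balance after payment $4,231.94.
Month 2: interest $83.23; balance after payment $3,780.17.

$3,780.17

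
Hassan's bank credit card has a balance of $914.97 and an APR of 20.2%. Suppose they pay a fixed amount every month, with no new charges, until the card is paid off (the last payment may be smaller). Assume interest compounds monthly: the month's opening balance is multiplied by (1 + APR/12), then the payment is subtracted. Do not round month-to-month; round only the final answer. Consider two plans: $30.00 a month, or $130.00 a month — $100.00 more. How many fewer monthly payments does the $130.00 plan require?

Monthly rate r = 20.2%/12 = 1.68333% = 0.0168333.
At $30.00/mo: n = ⌈−ln(1 − rB₀/P)/ln(1+r)⌉ = 44 payments (last $4.53); total interest = total paid − $914.97 = $379.56.
At $130.00/mo: 8 payments (last $72.31); total interest $67.34.
Payments saved = 44 − 8 = 36.

36 fewer payments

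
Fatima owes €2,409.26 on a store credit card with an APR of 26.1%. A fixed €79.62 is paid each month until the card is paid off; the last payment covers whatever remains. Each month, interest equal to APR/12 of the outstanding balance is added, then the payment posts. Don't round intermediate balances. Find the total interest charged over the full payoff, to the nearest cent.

€1,562.66

Monthly rate r = 26.1%/12 = 2.175% = 0.02175.
Payoff takes n = ⌈−ln(1 − rB₀/P)/ln(1+r)⌉ = ⌈49.885⌉ = 50 payments; the last is €70.54.
Total paid = 49·€79.62 + €70.54 = €3,971.92.
Total interest = total paid − principal = €3,971.92 − €2,409.26 = €1,562.66.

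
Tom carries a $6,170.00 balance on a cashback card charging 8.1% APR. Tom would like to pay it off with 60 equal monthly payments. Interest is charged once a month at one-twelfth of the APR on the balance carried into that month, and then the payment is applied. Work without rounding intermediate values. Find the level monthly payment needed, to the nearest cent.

Monthly rate r = 8.1%/12 = 0.675% = 0.00675.
Level-payment amortization: P = B₀·r / (1 − (1+r)^(−n)) = 6170.00·0.00675 / (1 − 1.00675^(−60)).
Denominator 1 − (1+r)^(−60) = 0.332114979.
P = 41.6475 / 0.332114979 ≈ 125.40.

$125.40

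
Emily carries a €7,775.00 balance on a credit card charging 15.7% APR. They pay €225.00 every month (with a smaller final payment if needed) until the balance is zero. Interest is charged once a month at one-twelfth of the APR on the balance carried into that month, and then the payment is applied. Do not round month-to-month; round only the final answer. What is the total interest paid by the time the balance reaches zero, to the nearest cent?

Monthly rate r = 15.7%/12 = 1.30833% = 0.0130833.
Payoff takes n = ⌈−ln(1 − rB₀/P)/ln(1+r)⌉ = ⌈46.287⌉ = 47 payments; the last is €64.96.
Total paid = 46·€225.00 + €64.96 = €10,414.96.
Total interest = total paid − principal = €10,414.96 − €7,775.00 = €2,639.96.

€2,639.96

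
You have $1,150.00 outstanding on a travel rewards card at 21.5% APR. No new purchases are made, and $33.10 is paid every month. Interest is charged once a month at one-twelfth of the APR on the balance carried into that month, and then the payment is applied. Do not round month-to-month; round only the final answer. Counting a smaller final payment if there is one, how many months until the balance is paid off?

Monthly rate r = 21.5%/12 = 1.79167% = 0.0179167.
Recurrence: B ← B·(1+r) − $33.10.
Month 1: interest $20.60; balance after payment $1,137.50.
Month 2: interest $20.38; balance after payment $1,124.78.
Closed form: n = −ln(1 − rB₀/P)/ln(1+r) = −ln(0.37752)/ln(1.01792) ≈ 54.856, so the balance reaches zero during payment 55.

55 months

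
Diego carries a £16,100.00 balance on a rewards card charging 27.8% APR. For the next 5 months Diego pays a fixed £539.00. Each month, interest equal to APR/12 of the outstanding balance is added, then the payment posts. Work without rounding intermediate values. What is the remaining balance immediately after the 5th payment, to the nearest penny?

Monthly rate r = 27.8%/12 = 2.31667% = 0.0231667.
Each month: B ← B·(1+r) − £539.00.
Month 1: interest £372.98; balance after payment £15,933.98.
Month 2: interest £369.14; balance after payment £15,764.12.
Month 3: interest £365.20; balance after payment £15,590.32.
Month 4: interest £361.18; balance after payment £15,412.50.
Month 5: interest £357.06; balance after payment £15,230.55.

£15,230.55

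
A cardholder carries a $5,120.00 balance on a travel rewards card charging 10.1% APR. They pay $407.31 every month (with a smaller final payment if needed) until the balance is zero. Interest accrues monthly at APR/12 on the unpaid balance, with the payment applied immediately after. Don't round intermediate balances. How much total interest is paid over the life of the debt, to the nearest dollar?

$315

Monthly rate r = 10.1%/12 = 0.841667% = 0.00841667.
Payoff takes n = ⌈−ln(1 − rB₀/P)/ln(1+r)⌉ = ⌈13.342⌉ = 14 payments; the last is $139.70.
Total paid = 13·$407.31 + $139.70 = $5,434.73.
Total interest = total paid − principal = $5,434.73 − $5,120.00 = $314.73.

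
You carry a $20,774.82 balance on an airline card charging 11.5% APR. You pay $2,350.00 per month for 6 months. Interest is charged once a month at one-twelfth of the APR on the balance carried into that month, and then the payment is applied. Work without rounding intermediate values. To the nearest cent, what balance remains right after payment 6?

$7,556.20

Monthly rate r = 11.5%/12 = 0.958333% = 0.00958333.
Each month: B ← B·(1+r) − $2,350.00.
Month 1: interest $199.09; balance after payment $18,623.91.
Month 2: interest $178.48; balance after payment $16,452.39.
Month 3: interest $157.67; balance after payment $14,260.06.
Month 4: interest $136.66; balance after payment $12,046.72.
Month 5: interest $115.45; balance after payment $9,812.17.
Month 6: interest $94.03; balance after payment $7,556.20.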